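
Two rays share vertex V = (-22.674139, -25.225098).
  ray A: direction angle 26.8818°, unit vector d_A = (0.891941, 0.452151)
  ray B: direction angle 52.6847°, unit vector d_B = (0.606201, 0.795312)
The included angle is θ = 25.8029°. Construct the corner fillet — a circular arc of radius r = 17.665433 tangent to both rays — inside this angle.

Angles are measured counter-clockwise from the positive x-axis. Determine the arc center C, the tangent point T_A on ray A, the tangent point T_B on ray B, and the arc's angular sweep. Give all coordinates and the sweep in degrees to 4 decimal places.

bisector direction at 39.7833° = (0.768471,0.639885)
center distance |VC| = r/sin(θ/2) = 17.665433/sin(12.9015°) = 79.119696
C = V + |VC|·bis = (38.1270,25.4024)
T_A = V + ((C−V)·d_A)·d_A = V + 77.1224·d_A = (46.1145,9.6459)
T_B = V + ((C−V)·d_B)·d_B = V + 77.1224·d_B = (24.0775,36.1112)
sweep = 180° − θ = 154.1971°

center=(38.1270,25.4024) T_A=(46.1145,9.6459) T_B=(24.0775,36.1112) sweep=154.1971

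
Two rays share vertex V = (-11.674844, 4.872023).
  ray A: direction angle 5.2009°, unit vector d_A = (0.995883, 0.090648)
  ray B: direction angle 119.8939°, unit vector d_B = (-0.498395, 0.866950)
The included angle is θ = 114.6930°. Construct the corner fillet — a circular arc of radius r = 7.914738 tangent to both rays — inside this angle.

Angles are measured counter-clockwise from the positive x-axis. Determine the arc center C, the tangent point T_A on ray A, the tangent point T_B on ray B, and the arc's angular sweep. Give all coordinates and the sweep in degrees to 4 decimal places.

bisector direction at 62.5474° = (0.461015,0.887393)
center distance |VC| = r/sin(θ/2) = 7.914738/sin(57.3465°) = 9.400496
C = V + |VC|·bis = (-7.3411,13.2140)
T_A = V + ((C−V)·d_A)·d_A = V + 5.0721·d_A = (-6.6236,5.3318)
T_B = V + ((C−V)·d_B)·d_B = V + 5.0721·d_B = (-14.2028,9.2693)
sweep = 180° − θ = 65.3070°

center=(-7.3411,13.2140) T_A=(-6.6236,5.3318) T_B=(-14.2028,9.2693) sweep=65.3070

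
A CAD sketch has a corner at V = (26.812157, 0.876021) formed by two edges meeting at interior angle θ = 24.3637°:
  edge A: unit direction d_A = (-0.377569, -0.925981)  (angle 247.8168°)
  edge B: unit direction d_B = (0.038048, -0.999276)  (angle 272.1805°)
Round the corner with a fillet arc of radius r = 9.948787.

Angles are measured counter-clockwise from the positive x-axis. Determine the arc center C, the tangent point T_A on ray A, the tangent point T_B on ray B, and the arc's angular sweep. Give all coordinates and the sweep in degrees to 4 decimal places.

bisector direction at 259.9986° = (-0.173671,-0.984804)
center distance |VC| = r/sin(θ/2) = 9.948787/sin(12.1819°) = 47.147261
C = V + |VC|·bis = (18.6240,-45.5548)
T_A = V + ((C−V)·d_A)·d_A = V + 46.0856·d_A = (9.4116,-41.7984)
T_B = V + ((C−V)·d_B)·d_B = V + 46.0856·d_B = (28.5656,-45.1762)
sweep = 180° − θ = 155.6363°

center=(18.6240,-45.5548) T_A=(9.4116,-41.7984) T_B=(28.5656,-45.1762) sweep=155.6363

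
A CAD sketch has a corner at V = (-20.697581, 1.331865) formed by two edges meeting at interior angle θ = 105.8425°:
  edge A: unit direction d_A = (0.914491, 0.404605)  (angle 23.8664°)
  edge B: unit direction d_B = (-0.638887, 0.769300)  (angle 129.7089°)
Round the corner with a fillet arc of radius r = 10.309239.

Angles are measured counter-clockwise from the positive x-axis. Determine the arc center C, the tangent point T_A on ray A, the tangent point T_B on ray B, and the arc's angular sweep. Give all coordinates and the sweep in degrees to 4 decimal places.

center=(-17.7441,13.9118) T_A=(-13.5730,4.4841) T_B=(-25.6750,7.3253) sweep=74.1575

bisector direction at 76.7876° = (0.228561,0.973530)
center distance |VC| = r/sin(θ/2) = 10.309239/sin(52.9213°) = 12.921961
C = V + |VC|·bis = (-17.7441,13.9118)
T_A = V + ((C−V)·d_A)·d_A = V + 7.7908·d_A = (-13.5730,4.4841)
T_B = V + ((C−V)·d_B)·d_B = V + 7.7908·d_B = (-25.6750,7.3253)
sweep = 180° − θ = 74.1575°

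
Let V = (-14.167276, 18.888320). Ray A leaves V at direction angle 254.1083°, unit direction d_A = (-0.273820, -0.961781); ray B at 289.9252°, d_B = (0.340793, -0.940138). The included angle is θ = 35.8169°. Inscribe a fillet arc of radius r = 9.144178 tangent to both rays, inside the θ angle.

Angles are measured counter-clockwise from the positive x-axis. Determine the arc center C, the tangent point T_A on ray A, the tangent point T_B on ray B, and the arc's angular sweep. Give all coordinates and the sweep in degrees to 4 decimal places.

bisector direction at 272.0168° = (0.035192,-0.999381)
center distance |VC| = r/sin(θ/2) = 9.144178/sin(17.9084°) = 29.737459
C = V + |VC|·bis = (-13.1208,-10.8307)
T_A = V + ((C−V)·d_A)·d_A = V + 28.2967·d_A = (-21.9155,-8.3269)
T_B = V + ((C−V)·d_B)·d_B = V + 28.2967·d_B = (-4.5240,-7.7144)
sweep = 180° − θ = 144.1831°

center=(-13.1208,-10.8307) T_A=(-21.9155,-8.3269) T_B=(-4.5240,-7.7144) sweep=144.1831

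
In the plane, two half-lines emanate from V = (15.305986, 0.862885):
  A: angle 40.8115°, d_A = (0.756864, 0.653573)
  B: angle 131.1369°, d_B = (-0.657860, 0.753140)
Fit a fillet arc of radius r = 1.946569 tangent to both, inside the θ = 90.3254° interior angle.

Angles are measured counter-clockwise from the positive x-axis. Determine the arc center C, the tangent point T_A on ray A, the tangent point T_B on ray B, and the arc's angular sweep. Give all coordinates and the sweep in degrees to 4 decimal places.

bisector direction at 85.9742° = (0.070206,0.997533)
center distance |VC| = r/sin(θ/2) = 1.946569/sin(45.1627°) = 2.745080
C = V + |VC|·bis = (15.4987,3.6012)
T_A = V + ((C−V)·d_A)·d_A = V + 1.9355·d_A = (16.7709,2.1279)
T_B = V + ((C−V)·d_B)·d_B = V + 1.9355·d_B = (14.0327,2.3206)
sweep = 180° − θ = 89.6746°

center=(15.4987,3.6012) T_A=(16.7709,2.1279) T_B=(14.0327,2.3206) sweep=89.6746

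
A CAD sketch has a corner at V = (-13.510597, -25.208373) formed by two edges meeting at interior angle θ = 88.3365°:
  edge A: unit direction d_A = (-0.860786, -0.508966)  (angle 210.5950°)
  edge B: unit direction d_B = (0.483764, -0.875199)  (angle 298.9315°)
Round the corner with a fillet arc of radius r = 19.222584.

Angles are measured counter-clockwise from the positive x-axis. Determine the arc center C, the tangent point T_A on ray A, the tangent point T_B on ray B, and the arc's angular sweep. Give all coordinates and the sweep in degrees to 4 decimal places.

center=(-20.7610,-51.8268) T_A=(-30.5447,-35.2803) T_B=(-3.9374,-42.5276) sweep=91.6635

bisector direction at 254.7632° = (-0.262808,-0.964848)
center distance |VC| = r/sin(θ/2) = 19.222584/sin(44.1683°) = 27.588224
C = V + |VC|·bis = (-20.7610,-51.8268)
T_A = V + ((C−V)·d_A)·d_A = V + 19.7889·d_A = (-30.5447,-35.2803)
T_B = V + ((C−V)·d_B)·d_B = V + 19.7889·d_B = (-3.9374,-42.5276)
sweep = 180° − θ = 91.6635°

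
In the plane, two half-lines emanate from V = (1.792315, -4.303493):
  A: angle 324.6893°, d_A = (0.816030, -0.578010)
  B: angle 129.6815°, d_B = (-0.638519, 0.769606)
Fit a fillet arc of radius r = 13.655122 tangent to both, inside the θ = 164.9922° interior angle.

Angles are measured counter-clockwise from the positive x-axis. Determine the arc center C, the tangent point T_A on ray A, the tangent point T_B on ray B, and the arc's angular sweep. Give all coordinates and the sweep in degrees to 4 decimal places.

bisector direction at 47.1854° = (0.679628,0.733557)
center distance |VC| = r/sin(θ/2) = 13.655122/sin(82.4961°) = 13.773075
C = V + |VC|·bis = (11.1529,5.7998)
T_A = V + ((C−V)·d_A)·d_A = V + 1.7987·d_A = (3.2601,-5.3431)
T_B = V + ((C−V)·d_B)·d_B = V + 1.7987·d_B = (0.6438,-2.9192)
sweep = 180° − θ = 15.0078°

center=(11.1529,5.7998) T_A=(3.2601,-5.3431) T_B=(0.6438,-2.9192) sweep=15.0078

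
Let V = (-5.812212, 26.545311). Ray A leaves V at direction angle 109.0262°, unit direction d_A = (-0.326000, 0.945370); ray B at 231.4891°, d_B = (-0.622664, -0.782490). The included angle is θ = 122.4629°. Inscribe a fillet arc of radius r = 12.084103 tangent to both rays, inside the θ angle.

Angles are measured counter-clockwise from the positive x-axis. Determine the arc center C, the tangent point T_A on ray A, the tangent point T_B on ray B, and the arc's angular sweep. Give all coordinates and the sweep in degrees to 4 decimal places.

center=(-19.3991,28.8781) T_A=(-7.9751,32.8175) T_B=(-9.9434,21.3538) sweep=57.5371

bisector direction at 170.2577° = (-0.985579,0.169218)
center distance |VC| = r/sin(θ/2) = 12.084103/sin(61.2315°) = 13.785653
C = V + |VC|·bis = (-19.3991,28.8781)
T_A = V + ((C−V)·d_A)·d_A = V + 6.6347·d_A = (-7.9751,32.8175)
T_B = V + ((C−V)·d_B)·d_B = V + 6.6347·d_B = (-9.9434,21.3538)
sweep = 180° − θ = 57.5371°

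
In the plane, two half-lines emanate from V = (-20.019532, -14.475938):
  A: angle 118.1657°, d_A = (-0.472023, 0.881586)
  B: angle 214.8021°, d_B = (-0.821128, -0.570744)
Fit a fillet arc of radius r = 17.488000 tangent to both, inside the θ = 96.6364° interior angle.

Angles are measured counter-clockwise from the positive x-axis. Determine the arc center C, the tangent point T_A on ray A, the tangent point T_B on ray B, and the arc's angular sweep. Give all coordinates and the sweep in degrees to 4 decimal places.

bisector direction at 166.4839° = (-0.972304,0.233719)
center distance |VC| = r/sin(θ/2) = 17.488000/sin(48.3182°) = 23.415696
C = V + |VC|·bis = (-42.7867,-9.0033)
T_A = V + ((C−V)·d_A)·d_A = V + 15.5713·d_A = (-27.3695,-0.7485)
T_B = V + ((C−V)·d_B)·d_B = V + 15.5713·d_B = (-32.8055,-23.3631)
sweep = 180° − θ = 83.3636°

center=(-42.7867,-9.0033) T_A=(-27.3695,-0.7485) T_B=(-32.8055,-23.3631) sweep=83.3636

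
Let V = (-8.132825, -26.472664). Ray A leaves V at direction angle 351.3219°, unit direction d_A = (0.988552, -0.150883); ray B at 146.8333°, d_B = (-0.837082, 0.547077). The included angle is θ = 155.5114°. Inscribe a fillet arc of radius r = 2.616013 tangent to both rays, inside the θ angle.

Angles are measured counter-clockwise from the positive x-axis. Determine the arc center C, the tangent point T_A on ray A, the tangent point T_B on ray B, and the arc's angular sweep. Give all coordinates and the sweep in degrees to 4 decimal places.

center=(-7.1769,-23.9723) T_A=(-7.5716,-26.5583) T_B=(-8.6081,-26.1621) sweep=24.4886

bisector direction at 69.0776° = (0.357103,0.934065)
center distance |VC| = r/sin(θ/2) = 2.616013/sin(77.7557°) = 2.676907
C = V + |VC|·bis = (-7.1769,-23.9723)
T_A = V + ((C−V)·d_A)·d_A = V + 0.5677·d_A = (-7.5716,-26.5583)
T_B = V + ((C−V)·d_B)·d_B = V + 0.5677·d_B = (-8.6081,-26.1621)
sweep = 180° − θ = 24.4886°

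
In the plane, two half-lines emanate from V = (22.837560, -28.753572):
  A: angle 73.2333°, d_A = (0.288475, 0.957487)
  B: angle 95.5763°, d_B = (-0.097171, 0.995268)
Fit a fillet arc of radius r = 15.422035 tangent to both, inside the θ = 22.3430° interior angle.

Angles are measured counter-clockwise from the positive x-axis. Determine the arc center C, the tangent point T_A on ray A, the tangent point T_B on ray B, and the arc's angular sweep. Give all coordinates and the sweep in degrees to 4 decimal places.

center=(30.5984,50.4663) T_A=(45.3648,46.0174) T_B=(15.2494,48.9677) sweep=157.6570

bisector direction at 84.4048° = (0.097500,0.995236)
center distance |VC| = r/sin(θ/2) = 15.422035/sin(11.1715°) = 79.599087
C = V + |VC|·bis = (30.5984,50.4663)
T_A = V + ((C−V)·d_A)·d_A = V + 78.0908·d_A = (45.3648,46.0174)
T_B = V + ((C−V)·d_B)·d_B = V + 78.0908·d_B = (15.2494,48.9677)
sweep = 180° − θ = 157.6570°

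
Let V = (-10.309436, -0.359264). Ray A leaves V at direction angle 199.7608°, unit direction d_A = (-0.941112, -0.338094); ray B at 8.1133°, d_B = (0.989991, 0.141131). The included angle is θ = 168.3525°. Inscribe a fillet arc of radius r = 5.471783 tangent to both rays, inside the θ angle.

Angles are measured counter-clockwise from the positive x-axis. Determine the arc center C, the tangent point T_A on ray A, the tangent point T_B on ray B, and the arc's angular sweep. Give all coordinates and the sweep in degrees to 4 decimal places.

bisector direction at 283.9370° = (0.240856,-0.970561)
center distance |VC| = r/sin(θ/2) = 5.471783/sin(84.1762°) = 5.500171
C = V + |VC|·bis = (-8.9847,-5.6975)
T_A = V + ((C−V)·d_A)·d_A = V + 0.5581·d_A = (-10.8347,-0.5480)
T_B = V + ((C−V)·d_B)·d_B = V + 0.5581·d_B = (-9.7569,-0.2805)
sweep = 180° − θ = 11.6475°

center=(-8.9847,-5.6975) T_A=(-10.8347,-0.5480) T_B=(-9.7569,-0.2805) sweep=11.6475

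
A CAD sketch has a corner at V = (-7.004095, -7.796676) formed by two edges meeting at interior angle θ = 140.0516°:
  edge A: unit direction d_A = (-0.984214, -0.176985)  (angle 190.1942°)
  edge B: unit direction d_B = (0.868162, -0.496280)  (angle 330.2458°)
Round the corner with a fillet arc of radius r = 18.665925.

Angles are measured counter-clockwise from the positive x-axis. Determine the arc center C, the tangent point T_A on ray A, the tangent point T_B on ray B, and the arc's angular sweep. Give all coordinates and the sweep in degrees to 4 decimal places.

bisector direction at 260.2200° = (-0.169866,-0.985467)
center distance |VC| = r/sin(θ/2) = 18.665925/sin(70.0258°) = 19.860609
C = V + |VC|·bis = (-10.3777,-27.3687)
T_A = V + ((C−V)·d_A)·d_A = V + 6.7843·d_A = (-13.6813,-8.9974)
T_B = V + ((C−V)·d_B)·d_B = V + 6.7843·d_B = (-1.1142,-11.1636)
sweep = 180° − θ = 39.9484°

center=(-10.3777,-27.3687) T_A=(-13.6813,-8.9974) T_B=(-1.1142,-11.1636) sweep=39.9484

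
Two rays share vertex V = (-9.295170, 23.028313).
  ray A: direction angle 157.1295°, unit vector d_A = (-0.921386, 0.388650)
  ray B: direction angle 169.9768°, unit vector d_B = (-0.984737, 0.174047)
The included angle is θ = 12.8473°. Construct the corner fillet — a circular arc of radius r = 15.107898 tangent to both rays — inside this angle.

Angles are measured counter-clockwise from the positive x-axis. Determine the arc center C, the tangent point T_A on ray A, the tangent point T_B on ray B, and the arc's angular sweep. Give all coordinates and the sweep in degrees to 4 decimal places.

bisector direction at 163.5531° = (-0.959083,0.283126)
center distance |VC| = r/sin(θ/2) = 15.107898/sin(6.4237°) = 135.037690
C = V + |VC|·bis = (-138.8075,61.2610)
T_A = V + ((C−V)·d_A)·d_A = V + 134.1899·d_A = (-132.9358,75.1812)
T_B = V + ((C−V)·d_B)·d_B = V + 134.1899·d_B = (-141.4370,46.3837)
sweep = 180° − θ = 167.1527°

center=(-138.8075,61.2610) T_A=(-132.9358,75.1812) T_B=(-141.4370,46.3837) sweep=167.1527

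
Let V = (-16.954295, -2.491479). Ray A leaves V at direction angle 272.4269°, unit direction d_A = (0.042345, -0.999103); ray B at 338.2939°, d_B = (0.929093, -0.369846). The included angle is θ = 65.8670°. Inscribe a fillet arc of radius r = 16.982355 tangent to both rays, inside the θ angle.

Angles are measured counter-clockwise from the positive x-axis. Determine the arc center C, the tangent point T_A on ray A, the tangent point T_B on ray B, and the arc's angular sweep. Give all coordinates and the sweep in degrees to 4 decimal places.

center=(1.1230,-27.9660) T_A=(-15.8441,-28.6851) T_B=(7.4038,-12.1878) sweep=114.1330

bisector direction at 305.3604° = (0.578718,-0.815528)
center distance |VC| = r/sin(θ/2) = 16.982355/sin(32.9335°) = 31.236785
C = V + |VC|·bis = (1.1230,-27.9660)
T_A = V + ((C−V)·d_A)·d_A = V + 26.2171·d_A = (-15.8441,-28.6851)
T_B = V + ((C−V)·d_B)·d_B = V + 26.2171·d_B = (7.4038,-12.1878)
sweep = 180° − θ = 114.1330°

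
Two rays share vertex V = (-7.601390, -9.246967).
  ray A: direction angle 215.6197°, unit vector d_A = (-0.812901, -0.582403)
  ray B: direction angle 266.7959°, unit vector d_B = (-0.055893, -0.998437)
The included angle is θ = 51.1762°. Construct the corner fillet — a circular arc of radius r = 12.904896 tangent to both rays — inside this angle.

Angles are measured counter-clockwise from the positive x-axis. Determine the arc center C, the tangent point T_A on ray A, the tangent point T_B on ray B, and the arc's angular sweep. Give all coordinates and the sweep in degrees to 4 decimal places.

center=(-21.9924,-35.4325) T_A=(-29.5082,-24.9421) T_B=(-9.1076,-36.1538) sweep=128.8238

bisector direction at 241.2078° = (-0.481634,-0.876372)
center distance |VC| = r/sin(θ/2) = 12.904896/sin(25.5881°) = 29.879469
C = V + |VC|·bis = (-21.9924,-35.4325)
T_A = V + ((C−V)·d_A)·d_A = V + 26.9490·d_A = (-29.5082,-24.9421)
T_B = V + ((C−V)·d_B)·d_B = V + 26.9490·d_B = (-9.1076,-36.1538)
sweep = 180° − θ = 128.8238°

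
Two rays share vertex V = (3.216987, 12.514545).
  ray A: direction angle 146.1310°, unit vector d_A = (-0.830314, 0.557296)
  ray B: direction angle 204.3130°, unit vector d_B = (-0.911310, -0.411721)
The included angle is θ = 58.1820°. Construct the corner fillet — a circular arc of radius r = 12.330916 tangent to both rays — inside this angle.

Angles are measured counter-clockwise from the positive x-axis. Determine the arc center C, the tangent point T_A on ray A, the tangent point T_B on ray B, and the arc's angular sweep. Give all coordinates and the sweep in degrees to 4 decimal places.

center=(-22.0568,14.6271) T_A=(-15.1848,24.8656) T_B=(-16.9799,3.3898) sweep=121.8180

bisector direction at 175.2220° = (-0.996525,0.083295)
center distance |VC| = r/sin(θ/2) = 12.330916/sin(29.0910°) = 25.361916
C = V + |VC|·bis = (-22.0568,14.6271)
T_A = V + ((C−V)·d_A)·d_A = V + 22.1625·d_A = (-15.1848,24.8656)
T_B = V + ((C−V)·d_B)·d_B = V + 22.1625·d_B = (-16.9799,3.3898)
sweep = 180° − θ = 121.8180°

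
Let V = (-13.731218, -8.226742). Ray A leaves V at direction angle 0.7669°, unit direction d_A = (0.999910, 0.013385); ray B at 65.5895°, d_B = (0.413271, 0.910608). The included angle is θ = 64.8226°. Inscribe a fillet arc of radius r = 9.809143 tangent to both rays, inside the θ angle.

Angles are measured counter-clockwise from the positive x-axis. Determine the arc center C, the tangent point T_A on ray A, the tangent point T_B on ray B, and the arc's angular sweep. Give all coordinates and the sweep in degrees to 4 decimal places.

center=(1.5861,1.7883) T_A=(1.7174,-8.0200) T_B=(-7.3462,5.8422) sweep=115.1774

bisector direction at 33.1782° = (0.836973,0.547245)
center distance |VC| = r/sin(θ/2) = 9.809143/sin(32.4113°) = 18.300869
C = V + |VC|·bis = (1.5861,1.7883)
T_A = V + ((C−V)·d_A)·d_A = V + 15.4500·d_A = (1.7174,-8.0200)
T_B = V + ((C−V)·d_B)·d_B = V + 15.4500·d_B = (-7.3462,5.8422)
sweep = 180° − θ = 115.1774°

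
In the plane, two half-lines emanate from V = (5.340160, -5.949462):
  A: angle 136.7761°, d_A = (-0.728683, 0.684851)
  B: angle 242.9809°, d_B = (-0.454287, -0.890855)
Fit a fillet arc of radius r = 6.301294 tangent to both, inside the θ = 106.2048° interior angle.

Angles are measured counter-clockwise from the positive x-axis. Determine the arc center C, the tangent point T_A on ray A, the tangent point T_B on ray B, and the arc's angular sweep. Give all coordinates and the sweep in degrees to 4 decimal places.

center=(-2.4225,-7.3013) T_A=(1.8930,-2.7096) T_B=(3.1910,-10.1639) sweep=73.7952

bisector direction at 189.8785° = (-0.985174,-0.171559)
center distance |VC| = r/sin(θ/2) = 6.301294/sin(53.1024°) = 7.879476
C = V + |VC|·bis = (-2.4225,-7.3013)
T_A = V + ((C−V)·d_A)·d_A = V + 4.7307·d_A = (1.8930,-2.7096)
T_B = V + ((C−V)·d_B)·d_B = V + 4.7307·d_B = (3.1910,-10.1639)
sweep = 180° − θ = 73.7952°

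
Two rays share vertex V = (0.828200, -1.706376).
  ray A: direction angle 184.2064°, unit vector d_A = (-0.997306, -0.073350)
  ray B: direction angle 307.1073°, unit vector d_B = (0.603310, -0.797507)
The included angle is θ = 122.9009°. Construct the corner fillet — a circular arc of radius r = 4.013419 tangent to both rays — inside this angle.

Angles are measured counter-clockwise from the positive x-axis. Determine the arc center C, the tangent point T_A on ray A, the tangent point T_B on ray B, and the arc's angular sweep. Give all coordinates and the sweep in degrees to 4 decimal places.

center=(-1.0551,-5.8692) T_A=(-1.3495,-1.8665) T_B=(2.1456,-3.4478) sweep=57.0991

bisector direction at 245.6568° = (-0.412201,-0.911093)
center distance |VC| = r/sin(θ/2) = 4.013419/sin(61.4504°) = 4.568989
C = V + |VC|·bis = (-1.0551,-5.8692)
T_A = V + ((C−V)·d_A)·d_A = V + 2.1836·d_A = (-1.3495,-1.8665)
T_B = V + ((C−V)·d_B)·d_B = V + 2.1836·d_B = (2.1456,-3.4478)
sweep = 180° − θ = 57.0991°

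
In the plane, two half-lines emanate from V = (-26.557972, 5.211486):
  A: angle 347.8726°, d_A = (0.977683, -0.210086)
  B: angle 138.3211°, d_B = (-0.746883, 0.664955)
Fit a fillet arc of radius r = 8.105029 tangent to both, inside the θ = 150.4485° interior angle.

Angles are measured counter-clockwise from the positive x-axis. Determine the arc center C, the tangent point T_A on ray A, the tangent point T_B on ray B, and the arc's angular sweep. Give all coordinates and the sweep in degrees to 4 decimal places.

bisector direction at 63.0969° = (0.452484,0.891773)
center distance |VC| = r/sin(θ/2) = 8.105029/sin(75.2242°) = 8.382217
C = V + |VC|·bis = (-22.7652,12.6865)
T_A = V + ((C−V)·d_A)·d_A = V + 2.1378·d_A = (-24.4679,4.7624)
T_B = V + ((C−V)·d_B)·d_B = V + 2.1378·d_B = (-28.1546,6.6330)
sweep = 180° − θ = 29.5515°

center=(-22.7652,12.6865) T_A=(-24.4679,4.7624) T_B=(-28.1546,6.6330) sweep=29.5515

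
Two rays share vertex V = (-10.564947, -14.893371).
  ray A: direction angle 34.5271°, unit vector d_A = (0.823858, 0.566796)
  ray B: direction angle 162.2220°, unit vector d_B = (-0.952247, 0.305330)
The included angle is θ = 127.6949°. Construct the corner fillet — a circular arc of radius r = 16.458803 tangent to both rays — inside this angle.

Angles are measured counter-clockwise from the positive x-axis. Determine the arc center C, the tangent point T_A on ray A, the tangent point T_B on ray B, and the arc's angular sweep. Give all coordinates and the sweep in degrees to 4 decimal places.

bisector direction at 98.3745° = (-0.145644,0.989337)
center distance |VC| = r/sin(θ/2) = 16.458803/sin(63.8475°) = 18.335972
C = V + |VC|·bis = (-13.2355,3.2471)
T_A = V + ((C−V)·d_A)·d_A = V + 8.0818·d_A = (-3.9067,-10.3126)
T_B = V + ((C−V)·d_B)·d_B = V + 8.0818·d_B = (-18.2608,-12.4258)
sweep = 180° − θ = 52.3051°

center=(-13.2355,3.2471) T_A=(-3.9067,-10.3126) T_B=(-18.2608,-12.4258) sweep=52.3051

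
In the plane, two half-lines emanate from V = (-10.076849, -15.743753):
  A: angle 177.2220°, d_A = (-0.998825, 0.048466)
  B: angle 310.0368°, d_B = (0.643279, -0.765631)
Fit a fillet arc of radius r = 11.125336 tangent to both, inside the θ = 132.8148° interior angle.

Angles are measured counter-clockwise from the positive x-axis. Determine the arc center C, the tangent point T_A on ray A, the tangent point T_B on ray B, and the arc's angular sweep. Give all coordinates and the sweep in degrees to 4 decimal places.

bisector direction at 243.6294° = (-0.444176,-0.895940)
center distance |VC| = r/sin(θ/2) = 11.125336/sin(66.4074°) = 12.140071
C = V + |VC|·bis = (-15.4692,-26.6205)
T_A = V + ((C−V)·d_A)·d_A = V + 4.8588·d_A = (-14.9300,-15.5083)
T_B = V + ((C−V)·d_B)·d_B = V + 4.8588·d_B = (-6.9513,-19.4638)
sweep = 180° − θ = 47.1852°

center=(-15.4692,-26.6205) T_A=(-14.9300,-15.5083) T_B=(-6.9513,-19.4638) sweep=47.1852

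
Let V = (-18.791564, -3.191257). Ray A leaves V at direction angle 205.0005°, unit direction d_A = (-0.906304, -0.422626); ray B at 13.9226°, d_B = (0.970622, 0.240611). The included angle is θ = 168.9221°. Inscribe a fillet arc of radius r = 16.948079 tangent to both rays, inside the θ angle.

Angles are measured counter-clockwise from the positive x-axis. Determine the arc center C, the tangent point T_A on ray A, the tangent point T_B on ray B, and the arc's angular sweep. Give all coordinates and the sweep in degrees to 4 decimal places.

bisector direction at 289.4615° = (0.333174,-0.942865)
center distance |VC| = r/sin(θ/2) = 16.948079/sin(84.4611°) = 17.027584
C = V + |VC|·bis = (-13.1184,-19.2460)
T_A = V + ((C−V)·d_A)·d_A = V + 1.6435·d_A = (-20.2811,-3.8859)
T_B = V + ((C−V)·d_B)·d_B = V + 1.6435·d_B = (-17.1963,-2.7958)
sweep = 180° − θ = 11.0779°

center=(-13.1184,-19.2460) T_A=(-20.2811,-3.8859) T_B=(-17.1963,-2.7958) sweep=11.0779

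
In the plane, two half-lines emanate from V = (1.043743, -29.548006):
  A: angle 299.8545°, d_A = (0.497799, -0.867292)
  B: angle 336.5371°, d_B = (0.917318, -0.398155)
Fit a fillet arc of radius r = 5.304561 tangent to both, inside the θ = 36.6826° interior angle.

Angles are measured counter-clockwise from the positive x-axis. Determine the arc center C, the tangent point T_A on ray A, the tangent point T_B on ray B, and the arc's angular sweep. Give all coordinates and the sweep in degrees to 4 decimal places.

center=(13.6095,-40.7848) T_A=(9.0089,-43.4254) T_B=(15.7216,-35.9188) sweep=143.3174

bisector direction at 318.1958° = (0.745427,-0.666587)
center distance |VC| = r/sin(θ/2) = 5.304561/sin(18.3413°) = 16.857175
C = V + |VC|·bis = (13.6095,-40.7848)
T_A = V + ((C−V)·d_A)·d_A = V + 16.0008·d_A = (9.0089,-43.4254)
T_B = V + ((C−V)·d_B)·d_B = V + 16.0008·d_B = (15.7216,-35.9188)
sweep = 180° − θ = 143.3174°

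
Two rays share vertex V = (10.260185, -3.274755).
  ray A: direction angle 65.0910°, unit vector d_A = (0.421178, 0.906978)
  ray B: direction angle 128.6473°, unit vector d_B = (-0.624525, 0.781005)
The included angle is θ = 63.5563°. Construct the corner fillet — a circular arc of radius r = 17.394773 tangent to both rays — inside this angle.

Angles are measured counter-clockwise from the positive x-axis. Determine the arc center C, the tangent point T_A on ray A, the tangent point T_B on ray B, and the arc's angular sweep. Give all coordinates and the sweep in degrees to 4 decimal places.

bisector direction at 96.8692° = (-0.119602,0.992822)
center distance |VC| = r/sin(θ/2) = 17.394773/sin(31.7782°) = 33.030246
C = V + |VC|·bis = (6.3097,29.5184)
T_A = V + ((C−V)·d_A)·d_A = V + 28.0788·d_A = (22.0864,22.1921)
T_B = V + ((C−V)·d_B)·d_B = V + 28.0788·d_B = (-7.2757,18.6549)
sweep = 180° − θ = 116.4437°

center=(6.3097,29.5184) T_A=(22.0864,22.1921) T_B=(-7.2757,18.6549) sweep=116.4437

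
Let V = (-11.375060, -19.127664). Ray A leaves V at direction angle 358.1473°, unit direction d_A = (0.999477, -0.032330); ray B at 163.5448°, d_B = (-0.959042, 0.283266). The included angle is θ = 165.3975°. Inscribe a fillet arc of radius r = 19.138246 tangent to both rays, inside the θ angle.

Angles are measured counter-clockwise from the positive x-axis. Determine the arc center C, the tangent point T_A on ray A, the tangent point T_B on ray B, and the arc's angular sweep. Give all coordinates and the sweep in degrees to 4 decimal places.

bisector direction at 80.8460° = (0.159088,0.987264)
center distance |VC| = r/sin(θ/2) = 19.138246/sin(82.6988°) = 19.294694
C = V + |VC|·bis = (-8.3055,-0.0787)
T_A = V + ((C−V)·d_A)·d_A = V + 2.4521·d_A = (-8.9243,-19.2069)
T_B = V + ((C−V)·d_B)·d_B = V + 2.4521·d_B = (-13.7267,-18.4331)
sweep = 180° − θ = 14.6025°

center=(-8.3055,-0.0787) T_A=(-8.9243,-19.2069) T_B=(-13.7267,-18.4331) sweep=14.6025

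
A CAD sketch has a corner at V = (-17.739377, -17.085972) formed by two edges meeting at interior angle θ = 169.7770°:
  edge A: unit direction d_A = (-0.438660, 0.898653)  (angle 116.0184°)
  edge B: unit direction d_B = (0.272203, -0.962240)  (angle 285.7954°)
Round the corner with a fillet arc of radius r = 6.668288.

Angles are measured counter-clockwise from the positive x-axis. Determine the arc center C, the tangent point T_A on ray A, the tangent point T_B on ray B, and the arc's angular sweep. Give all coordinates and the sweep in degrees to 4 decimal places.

center=(-23.9935,-19.4751) T_A=(-18.0010,-16.5499) T_B=(-17.5770,-17.6599) sweep=10.2230

bisector direction at 200.9069° = (-0.934162,-0.356851)
center distance |VC| = r/sin(θ/2) = 6.668288/sin(84.8885°) = 6.694912
C = V + |VC|·bis = (-23.9935,-19.4751)
T_A = V + ((C−V)·d_A)·d_A = V + 0.5965·d_A = (-18.0010,-16.5499)
T_B = V + ((C−V)·d_B)·d_B = V + 0.5965·d_B = (-17.5770,-17.6599)
sweep = 180° − θ = 10.2230°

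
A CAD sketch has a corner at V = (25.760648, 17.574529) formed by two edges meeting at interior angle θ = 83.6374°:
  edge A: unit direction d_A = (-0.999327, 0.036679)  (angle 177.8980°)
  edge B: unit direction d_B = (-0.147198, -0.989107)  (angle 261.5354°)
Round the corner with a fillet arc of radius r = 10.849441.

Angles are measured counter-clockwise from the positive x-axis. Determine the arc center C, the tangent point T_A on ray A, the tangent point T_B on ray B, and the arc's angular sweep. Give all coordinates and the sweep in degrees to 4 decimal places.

center=(13.2444,7.1772) T_A=(13.6423,18.0193) T_B=(23.9757,5.5802) sweep=96.3626

bisector direction at 219.7167° = (-0.769213,-0.638992)
center distance |VC| = r/sin(θ/2) = 10.849441/sin(41.8187°) = 16.271499
C = V + |VC|·bis = (13.2444,7.1772)
T_A = V + ((C−V)·d_A)·d_A = V + 12.1265·d_A = (13.6423,18.0193)
T_B = V + ((C−V)·d_B)·d_B = V + 12.1265·d_B = (23.9757,5.5802)
sweep = 180° − θ = 96.3626°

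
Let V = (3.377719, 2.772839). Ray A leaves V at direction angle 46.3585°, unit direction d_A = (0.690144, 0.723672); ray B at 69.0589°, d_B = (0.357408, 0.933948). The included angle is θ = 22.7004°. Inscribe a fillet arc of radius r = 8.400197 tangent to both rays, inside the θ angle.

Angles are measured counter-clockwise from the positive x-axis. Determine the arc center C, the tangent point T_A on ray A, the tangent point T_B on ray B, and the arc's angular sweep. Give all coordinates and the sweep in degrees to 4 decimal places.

bisector direction at 57.7087° = (0.534224,0.845343)
center distance |VC| = r/sin(θ/2) = 8.400197/sin(11.3502°) = 42.682791
C = V + |VC|·bis = (26.1799,38.8544)
T_A = V + ((C−V)·d_A)·d_A = V + 41.8480·d_A = (32.2589,33.0571)
T_B = V + ((C−V)·d_B)·d_B = V + 41.8480·d_B = (18.3345,41.8567)
sweep = 180° − θ = 157.2996°

center=(26.1799,38.8544) T_A=(32.2589,33.0571) T_B=(18.3345,41.8567) sweep=157.2996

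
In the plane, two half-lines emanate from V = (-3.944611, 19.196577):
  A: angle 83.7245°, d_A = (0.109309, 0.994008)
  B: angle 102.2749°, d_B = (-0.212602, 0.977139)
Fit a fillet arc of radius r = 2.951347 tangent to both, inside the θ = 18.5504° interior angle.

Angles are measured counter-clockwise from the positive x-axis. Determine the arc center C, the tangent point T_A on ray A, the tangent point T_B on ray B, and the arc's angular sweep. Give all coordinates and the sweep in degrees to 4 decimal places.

bisector direction at 92.9997° = (-0.052331,0.998630)
center distance |VC| = r/sin(θ/2) = 2.951347/sin(9.2752°) = 18.311256
C = V + |VC|·bis = (-4.9029,37.4827)
T_A = V + ((C−V)·d_A)·d_A = V + 18.0718·d_A = (-1.9692,37.1601)
T_B = V + ((C−V)·d_B)·d_B = V + 18.0718·d_B = (-7.7867,36.8553)
sweep = 180° − θ = 161.4496°

center=(-4.9029,37.4827) T_A=(-1.9692,37.1601) T_B=(-7.7867,36.8553) sweep=161.4496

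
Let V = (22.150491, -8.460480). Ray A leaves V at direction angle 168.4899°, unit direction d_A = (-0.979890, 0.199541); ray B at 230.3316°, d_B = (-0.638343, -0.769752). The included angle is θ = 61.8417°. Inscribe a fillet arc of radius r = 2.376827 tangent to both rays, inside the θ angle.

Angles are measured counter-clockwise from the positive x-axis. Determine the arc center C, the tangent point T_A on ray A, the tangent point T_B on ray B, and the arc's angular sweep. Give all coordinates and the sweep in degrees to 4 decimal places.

bisector direction at 199.4108° = (-0.943160,-0.332338)
center distance |VC| = r/sin(θ/2) = 2.376827/sin(30.9209°) = 4.625496
C = V + |VC|·bis = (17.7879,-9.9977)
T_A = V + ((C−V)·d_A)·d_A = V + 3.9681·d_A = (18.2622,-7.6687)
T_B = V + ((C−V)·d_B)·d_B = V + 3.9681·d_B = (19.6175,-11.5149)
sweep = 180° − θ = 118.1583°

center=(17.7879,-9.9977) T_A=(18.2622,-7.6687) T_B=(19.6175,-11.5149) sweep=118.1583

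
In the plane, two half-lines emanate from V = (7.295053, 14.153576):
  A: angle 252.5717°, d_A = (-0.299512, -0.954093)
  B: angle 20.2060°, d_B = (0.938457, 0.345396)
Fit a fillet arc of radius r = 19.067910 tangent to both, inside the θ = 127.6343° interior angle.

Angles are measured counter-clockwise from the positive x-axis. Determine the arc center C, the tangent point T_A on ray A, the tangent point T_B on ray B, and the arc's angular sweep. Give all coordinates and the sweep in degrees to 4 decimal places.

center=(22.6795,-0.5026) T_A=(4.4870,5.2085) T_B=(16.0935,17.3918) sweep=52.3657

bisector direction at 316.3888° = (0.724038,-0.689760)
center distance |VC| = r/sin(θ/2) = 19.067910/sin(63.8171°) = 21.248175
C = V + |VC|·bis = (22.6795,-0.5026)
T_A = V + ((C−V)·d_A)·d_A = V + 9.3755·d_A = (4.4870,5.2085)
T_B = V + ((C−V)·d_B)·d_B = V + 9.3755·d_B = (16.0935,17.3918)
sweep = 180° − θ = 52.3657°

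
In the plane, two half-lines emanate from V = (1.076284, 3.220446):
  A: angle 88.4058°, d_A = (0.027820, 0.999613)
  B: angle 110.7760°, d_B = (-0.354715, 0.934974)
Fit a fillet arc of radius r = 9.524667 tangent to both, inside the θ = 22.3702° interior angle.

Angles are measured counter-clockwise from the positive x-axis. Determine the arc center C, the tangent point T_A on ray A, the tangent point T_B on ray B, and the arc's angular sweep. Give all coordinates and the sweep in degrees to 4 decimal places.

bisector direction at 99.5909° = (-0.166612,0.986023)
center distance |VC| = r/sin(θ/2) = 9.524667/sin(11.1851°) = 49.101475
C = V + |VC|·bis = (-7.1046,51.6356)
T_A = V + ((C−V)·d_A)·d_A = V + 48.1688·d_A = (2.4164,51.3706)
T_B = V + ((C−V)·d_B)·d_B = V + 48.1688·d_B = (-16.0099,48.2571)
sweep = 180° − θ = 157.6298°

center=(-7.1046,51.6356) T_A=(2.4164,51.3706) T_B=(-16.0099,48.2571) sweep=157.6298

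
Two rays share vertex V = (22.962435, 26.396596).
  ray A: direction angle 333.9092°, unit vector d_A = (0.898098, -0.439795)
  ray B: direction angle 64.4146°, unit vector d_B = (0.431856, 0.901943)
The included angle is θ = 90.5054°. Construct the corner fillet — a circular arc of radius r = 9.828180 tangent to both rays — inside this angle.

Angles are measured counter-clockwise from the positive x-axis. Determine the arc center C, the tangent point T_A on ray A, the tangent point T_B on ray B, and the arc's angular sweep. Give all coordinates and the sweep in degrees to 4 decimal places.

center=(36.0340,30.9388) T_A=(31.7116,22.1122) T_B=(27.1695,35.1832) sweep=89.4946

bisector direction at 19.1619° = (0.944595,0.328239)
center distance |VC| = r/sin(θ/2) = 9.828180/sin(45.2527°) = 13.838247
C = V + |VC|·bis = (36.0340,30.9388)
T_A = V + ((C−V)·d_A)·d_A = V + 9.7419·d_A = (31.7116,22.1122)
T_B = V + ((C−V)·d_B)·d_B = V + 9.7419·d_B = (27.1695,35.1832)
sweep = 180° − θ = 89.4946°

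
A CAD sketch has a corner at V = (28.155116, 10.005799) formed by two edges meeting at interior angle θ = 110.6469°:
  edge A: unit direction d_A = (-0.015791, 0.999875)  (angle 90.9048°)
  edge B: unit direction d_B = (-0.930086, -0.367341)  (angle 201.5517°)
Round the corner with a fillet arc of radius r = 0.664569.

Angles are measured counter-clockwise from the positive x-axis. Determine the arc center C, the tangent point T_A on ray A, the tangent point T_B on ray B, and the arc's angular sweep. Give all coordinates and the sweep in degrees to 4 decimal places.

center=(27.4834,10.4550) T_A=(28.1479,10.4655) T_B=(27.7275,9.8369) sweep=69.3531

bisector direction at 146.2283° = (-0.831259,0.555886)
center distance |VC| = r/sin(θ/2) = 0.664569/sin(55.3235°) = 0.808108
C = V + |VC|·bis = (27.4834,10.4550)
T_A = V + ((C−V)·d_A)·d_A = V + 0.4598·d_A = (28.1479,10.4655)
T_B = V + ((C−V)·d_B)·d_B = V + 0.4598·d_B = (27.7275,9.8369)
sweep = 180° − θ = 69.3531°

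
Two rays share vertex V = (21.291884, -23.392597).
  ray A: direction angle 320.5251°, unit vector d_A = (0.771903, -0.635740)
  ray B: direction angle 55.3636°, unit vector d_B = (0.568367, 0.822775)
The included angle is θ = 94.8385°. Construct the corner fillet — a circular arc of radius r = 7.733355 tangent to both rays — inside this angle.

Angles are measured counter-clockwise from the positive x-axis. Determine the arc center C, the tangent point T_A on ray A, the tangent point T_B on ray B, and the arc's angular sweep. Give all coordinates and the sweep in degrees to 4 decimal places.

center=(31.6937,-21.9410) T_A=(26.7773,-27.9104) T_B=(25.3309,-17.5456) sweep=85.1615

bisector direction at 7.9443° = (0.990403,0.138211)
center distance |VC| = r/sin(θ/2) = 7.733355/sin(47.4192°) = 10.502646
C = V + |VC|·bis = (31.6937,-21.9410)
T_A = V + ((C−V)·d_A)·d_A = V + 7.1064·d_A = (26.7773,-27.9104)
T_B = V + ((C−V)·d_B)·d_B = V + 7.1064·d_B = (25.3309,-17.5456)
sweep = 180° − θ = 85.1615°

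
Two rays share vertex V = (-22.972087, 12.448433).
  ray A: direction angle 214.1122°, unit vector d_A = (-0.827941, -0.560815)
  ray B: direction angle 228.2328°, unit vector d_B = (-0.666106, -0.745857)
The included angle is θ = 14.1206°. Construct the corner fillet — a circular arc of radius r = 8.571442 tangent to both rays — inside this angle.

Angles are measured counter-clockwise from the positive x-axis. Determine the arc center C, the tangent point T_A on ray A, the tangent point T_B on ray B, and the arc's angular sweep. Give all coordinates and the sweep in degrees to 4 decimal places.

center=(-75.4640,-33.4603) T_A=(-80.2710,-26.3637) T_B=(-69.0710,-39.1698) sweep=165.8794

bisector direction at 221.1725° = (-0.752731,-0.658328)
center distance |VC| = r/sin(θ/2) = 8.571442/sin(7.0603°) = 69.735355
C = V + |VC|·bis = (-75.4640,-33.4603)
T_A = V + ((C−V)·d_A)·d_A = V + 69.2066·d_A = (-80.2710,-26.3637)
T_B = V + ((C−V)·d_B)·d_B = V + 69.2066·d_B = (-69.0710,-39.1698)
sweep = 180° − θ = 165.8794°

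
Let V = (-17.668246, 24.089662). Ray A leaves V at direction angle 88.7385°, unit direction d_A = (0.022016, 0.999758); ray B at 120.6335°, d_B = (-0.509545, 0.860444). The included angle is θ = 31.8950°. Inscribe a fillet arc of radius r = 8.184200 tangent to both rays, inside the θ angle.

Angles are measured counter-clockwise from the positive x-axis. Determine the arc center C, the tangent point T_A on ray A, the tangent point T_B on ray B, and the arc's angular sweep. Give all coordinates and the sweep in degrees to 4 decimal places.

center=(-25.2199,52.9036) T_A=(-17.0377,52.7234) T_B=(-32.2620,48.7334) sweep=148.1050

bisector direction at 104.6860° = (-0.253522,0.967330)
center distance |VC| = r/sin(θ/2) = 8.184200/sin(15.9475°) = 29.787109
C = V + |VC|·bis = (-25.2199,52.9036)
T_A = V + ((C−V)·d_A)·d_A = V + 28.6407·d_A = (-17.0377,52.7234)
T_B = V + ((C−V)·d_B)·d_B = V + 28.6407·d_B = (-32.2620,48.7334)
sweep = 180° − θ = 148.1050°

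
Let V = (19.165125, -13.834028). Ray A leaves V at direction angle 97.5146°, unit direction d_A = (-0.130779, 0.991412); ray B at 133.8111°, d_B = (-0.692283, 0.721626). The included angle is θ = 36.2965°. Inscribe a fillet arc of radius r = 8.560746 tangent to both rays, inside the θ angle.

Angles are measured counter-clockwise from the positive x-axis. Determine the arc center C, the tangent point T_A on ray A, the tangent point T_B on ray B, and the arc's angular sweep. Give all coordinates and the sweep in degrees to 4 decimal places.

center=(7.2623,10.9392) T_A=(15.7496,12.0588) T_B=(1.0847,5.0128) sweep=143.7035

bisector direction at 115.6629° = (-0.433075,0.901358)
center distance |VC| = r/sin(θ/2) = 8.560746/sin(18.1483°) = 27.484380
C = V + |VC|·bis = (7.2623,10.9392)
T_A = V + ((C−V)·d_A)·d_A = V + 26.1171·d_A = (15.7496,12.0588)
T_B = V + ((C−V)·d_B)·d_B = V + 26.1171·d_B = (1.0847,5.0128)
sweep = 180° − θ = 143.7035°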